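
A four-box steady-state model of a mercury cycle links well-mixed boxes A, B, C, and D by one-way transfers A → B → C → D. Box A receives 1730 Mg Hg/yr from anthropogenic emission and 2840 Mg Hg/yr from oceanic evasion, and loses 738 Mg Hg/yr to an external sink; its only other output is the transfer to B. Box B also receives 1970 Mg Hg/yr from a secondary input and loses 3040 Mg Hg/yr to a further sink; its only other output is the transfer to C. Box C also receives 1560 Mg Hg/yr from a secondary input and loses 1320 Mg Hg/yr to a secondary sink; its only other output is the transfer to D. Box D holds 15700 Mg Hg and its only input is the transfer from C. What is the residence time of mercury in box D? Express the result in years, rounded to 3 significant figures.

Box A: F(A→B) = (1730 + 2840) − 738 = 3832.0 Mg Hg/yr.
Box B: F(B→C) = (3832.0 + 1970) − 3040 = 2762.0 Mg Hg/yr.
Box C: F(C→D) = (2762.0 + 1560) − 1320 = 3002.0 Mg Hg/yr.
Box D throughput = its input = 3002.0 Mg Hg/yr; τ = 15700 / 3002.0 = 5.230 yr.

5.23 yr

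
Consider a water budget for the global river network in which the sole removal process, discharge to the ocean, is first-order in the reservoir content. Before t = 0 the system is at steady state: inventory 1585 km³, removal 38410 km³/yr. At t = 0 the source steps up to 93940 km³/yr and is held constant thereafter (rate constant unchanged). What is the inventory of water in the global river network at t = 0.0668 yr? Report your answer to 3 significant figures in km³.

3420 km³

Residence time τ = M₀/F₀ = 0.04127 yr. The eventual steady state is M_∞ = M₀·(F₁/F₀) = 1585 × 93940/38410 = 3876.5 km³.
The anomaly ΔM(t) = M(t) − M_∞ decays as ΔM₀·e^(−t/τ) with ΔM₀ = 1585 − 3876.5 = −2291 km³.
At t = 0.0668 yr, e^(−t/τ) = e^(−1.619) = 0.1981, so ΔM = −454.0 km³ and M = 3876.5 − 454.0 = 3422.4 km³.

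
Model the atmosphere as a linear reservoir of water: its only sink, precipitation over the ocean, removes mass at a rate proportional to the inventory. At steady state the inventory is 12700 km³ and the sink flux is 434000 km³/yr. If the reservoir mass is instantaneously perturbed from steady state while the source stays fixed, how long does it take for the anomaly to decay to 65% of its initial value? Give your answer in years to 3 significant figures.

For a linear reservoir the anomaly decays as exp(−t/τ) with τ = M/F = 12700/434000 = 0.02926 yr.
exp(−t/τ) = 0.65 ⇒ t = −τ ln(0.65) = 0.02926 × 0.4308 = 0.01261 yr.

0.0126 yr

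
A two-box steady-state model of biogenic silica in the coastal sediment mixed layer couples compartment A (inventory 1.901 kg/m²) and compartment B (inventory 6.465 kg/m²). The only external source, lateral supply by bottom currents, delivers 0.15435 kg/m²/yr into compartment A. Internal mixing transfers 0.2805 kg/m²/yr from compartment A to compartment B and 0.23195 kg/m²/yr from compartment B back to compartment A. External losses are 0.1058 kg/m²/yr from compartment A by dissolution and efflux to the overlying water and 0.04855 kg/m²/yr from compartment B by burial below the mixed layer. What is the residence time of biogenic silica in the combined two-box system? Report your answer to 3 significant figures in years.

Treat the two boxes together as one reservoir: the mixing fluxes between them are internal recycling, so τ = ΣM / Σ(external losses).
M_total = 1.901 + 6.465 = 8.3660 kg/m².
ΣF_external_out = 0.1058 + 0.04855 = 0.15435 kg/m²/yr.
τ = M_total / ΣF_ext = 8.3660 / 0.15435 = 54.20 yr.

54.2 yr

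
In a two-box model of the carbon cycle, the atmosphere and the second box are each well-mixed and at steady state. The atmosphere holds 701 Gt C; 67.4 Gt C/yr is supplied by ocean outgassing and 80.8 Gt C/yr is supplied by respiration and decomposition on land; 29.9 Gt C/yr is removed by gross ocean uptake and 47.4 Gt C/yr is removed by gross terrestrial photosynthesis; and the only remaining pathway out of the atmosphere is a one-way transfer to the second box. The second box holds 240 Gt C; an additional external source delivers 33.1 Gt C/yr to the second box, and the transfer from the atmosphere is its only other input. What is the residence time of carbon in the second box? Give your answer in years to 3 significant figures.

Balance the atmosphere: ΣF_in = 67.4 + 80.8 = 148.20 Gt C/yr.
Transfer to the second box = ΣF_in − (29.9 + 47.4) = 70.900 Gt C/yr.
Total input to the second box = 70.900 + 33.1 = 104.00 Gt C/yr; at steady state this equals its total output.
τ = M / F = 240 / 104.00 = 2.308 yr.

2.31 yr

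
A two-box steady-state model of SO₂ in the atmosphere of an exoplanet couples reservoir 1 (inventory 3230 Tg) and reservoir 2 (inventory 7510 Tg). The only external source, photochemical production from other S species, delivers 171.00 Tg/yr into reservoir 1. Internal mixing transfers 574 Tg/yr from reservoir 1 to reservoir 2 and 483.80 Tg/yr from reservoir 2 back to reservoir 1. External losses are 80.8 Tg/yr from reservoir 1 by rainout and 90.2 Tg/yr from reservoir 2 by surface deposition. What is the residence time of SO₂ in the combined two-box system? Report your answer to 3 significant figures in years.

Residence time in the combined system uses the total inventory and the total *external* removal — internal exchanges between the two boxes cancel.
M_total = 3230 + 7510 = 10740 Tg.
ΣF_external_out = 80.8 + 90.2 = 171.00 Tg/yr.
τ = M_total / ΣF_ext = 10740 / 171.00 = 62.81 yr.

62.8 yr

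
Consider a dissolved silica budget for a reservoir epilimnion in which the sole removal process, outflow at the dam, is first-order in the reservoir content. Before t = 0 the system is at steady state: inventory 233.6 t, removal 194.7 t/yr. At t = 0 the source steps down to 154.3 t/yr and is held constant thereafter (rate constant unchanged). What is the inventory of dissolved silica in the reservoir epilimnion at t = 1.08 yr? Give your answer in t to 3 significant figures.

The sink rate constant is k = F₀/M₀ = 194.7/233.6 = 0.8335 yr⁻¹.
Solving dM/dt = F₁ − kM with M(0) = M₀ gives M(t) = F₁/k + (M₀ − F₁/k)·e^(−kt).
F₁/k = 154.3/0.8335 = 185.13 t; kt = 0.8335 × 1.08 = 0.9002, e^(−kt) = 0.4065.
M(1.08) = 185.13 + (233.6 − 185.13) × 0.4065 = 185.13 + 19.70 = 204.83 t.

205 t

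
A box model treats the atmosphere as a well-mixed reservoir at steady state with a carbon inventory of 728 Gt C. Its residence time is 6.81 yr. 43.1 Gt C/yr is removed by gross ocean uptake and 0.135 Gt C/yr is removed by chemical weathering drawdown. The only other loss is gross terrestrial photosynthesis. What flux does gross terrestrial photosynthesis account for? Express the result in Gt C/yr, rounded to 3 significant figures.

63.7 Gt C/yr

Total removal F = M/τ = 728 / 6.81 = 106.9 Gt C/yr.
Gross terrestrial photosynthesis = F − (43.1 + 0.135) = 106.9 − 43.23 = 63.67 Gt C/yr.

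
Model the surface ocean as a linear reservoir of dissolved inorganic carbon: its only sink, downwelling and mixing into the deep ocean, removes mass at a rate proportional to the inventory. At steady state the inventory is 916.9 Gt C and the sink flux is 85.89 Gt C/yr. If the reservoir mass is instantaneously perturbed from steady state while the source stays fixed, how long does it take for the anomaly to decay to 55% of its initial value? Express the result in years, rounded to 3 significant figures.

For a linear reservoir the anomaly decays as exp(−t/τ) with τ = M/F = 916.9/85.89 = 10.68 yr.
exp(−t/τ) = 0.55 ⇒ t = −τ ln(0.55) = 10.68 × 0.5978 = 6.382 yr.

6.38 yr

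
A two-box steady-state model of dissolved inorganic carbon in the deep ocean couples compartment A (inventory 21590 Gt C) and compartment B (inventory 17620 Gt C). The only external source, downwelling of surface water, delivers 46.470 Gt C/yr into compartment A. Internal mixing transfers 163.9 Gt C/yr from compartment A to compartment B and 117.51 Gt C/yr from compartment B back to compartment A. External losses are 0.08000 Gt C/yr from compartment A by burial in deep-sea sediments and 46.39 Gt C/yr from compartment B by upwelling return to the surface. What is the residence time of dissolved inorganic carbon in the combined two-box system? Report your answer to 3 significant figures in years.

For the system as a whole, the A↔B exchange is internal and contributes nothing to the throughput; only the external sinks remove mass.
M_total = 21590 + 17620 = 39210 Gt C.
ΣF_external_out = 0.08000 + 46.39 = 46.470 Gt C/yr.
τ = M_total / ΣF_ext = 39210 / 46.470 = 843.8 yr.

844 yr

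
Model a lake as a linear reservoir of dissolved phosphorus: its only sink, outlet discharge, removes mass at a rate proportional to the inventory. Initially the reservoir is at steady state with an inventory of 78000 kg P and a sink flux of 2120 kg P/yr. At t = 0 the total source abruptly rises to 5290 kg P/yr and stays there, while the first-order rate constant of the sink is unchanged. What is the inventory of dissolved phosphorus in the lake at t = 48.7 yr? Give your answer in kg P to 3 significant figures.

τ = M₀/F₀ = 78000/2120 = 36.79 yr; rate constant k = 1/τ.
New steady state M_∞ = F₁/k = F₁·τ = 5290 × 36.79 = 194630 kg P.
M(t) = M_∞ + (M₀ − M_∞)·e^(−t/τ); t/τ = 48.7/36.79 = 1.324, so e^(−t/τ) = 0.2662.
M(t) = 194630 − 116600 × 0.2662 = 163590 kg P.

164000 kg P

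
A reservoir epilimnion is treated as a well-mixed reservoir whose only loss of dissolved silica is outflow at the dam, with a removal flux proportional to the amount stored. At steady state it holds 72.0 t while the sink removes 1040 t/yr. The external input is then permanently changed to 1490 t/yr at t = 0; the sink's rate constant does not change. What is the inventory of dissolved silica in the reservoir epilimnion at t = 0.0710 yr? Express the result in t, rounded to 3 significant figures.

τ = M₀/F₀ = 72.0/1040 = 0.06923 yr; rate constant k = 1/τ.
New steady state M_∞ = F₁/k = F₁·τ = 1490 × 0.06923 = 103.15 t.
M(t) = M_∞ + (M₀ − M_∞)·e^(−t/τ); t/τ = 0.0710/0.06923 = 1.026, so e^(−t/τ) = 0.3586.
M(t) = 103.15 − 31.15 × 0.3586 = 91.982 t.

92.0 t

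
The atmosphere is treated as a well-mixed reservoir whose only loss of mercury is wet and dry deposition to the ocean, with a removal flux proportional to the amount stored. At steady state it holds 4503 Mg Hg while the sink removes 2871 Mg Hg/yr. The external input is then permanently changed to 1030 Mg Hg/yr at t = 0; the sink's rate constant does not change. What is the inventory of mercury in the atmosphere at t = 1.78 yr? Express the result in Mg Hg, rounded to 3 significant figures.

τ = M₀/F₀ = 4503/2871 = 1.568 yr; rate constant k = 1/τ.
New steady state M_∞ = F₁/k = F₁·τ = 1030 × 1.568 = 1615.5 Mg Hg.
M(t) = M_∞ + (M₀ − M_∞)·e^(−t/τ); t/τ = 1.78/1.568 = 1.135, so e^(−t/τ) = 0.3215.
M(t) = 1615.5 + 2888 × 0.3215 = 2543.7 Mg Hg.

2540 Mg Hg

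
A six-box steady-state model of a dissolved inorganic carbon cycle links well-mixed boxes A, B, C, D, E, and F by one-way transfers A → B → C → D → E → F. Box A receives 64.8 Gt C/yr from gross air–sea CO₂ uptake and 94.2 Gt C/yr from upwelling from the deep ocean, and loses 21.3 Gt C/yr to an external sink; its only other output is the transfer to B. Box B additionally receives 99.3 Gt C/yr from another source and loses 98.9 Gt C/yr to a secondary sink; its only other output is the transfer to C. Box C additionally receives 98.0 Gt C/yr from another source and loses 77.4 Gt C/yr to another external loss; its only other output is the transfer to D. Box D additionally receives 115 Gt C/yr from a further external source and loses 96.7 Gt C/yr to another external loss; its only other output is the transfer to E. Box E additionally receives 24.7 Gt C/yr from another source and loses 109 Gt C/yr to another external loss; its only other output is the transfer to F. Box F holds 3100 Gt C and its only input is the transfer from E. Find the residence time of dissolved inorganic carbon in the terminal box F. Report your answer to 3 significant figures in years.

33.4 yr

Box A: F(A→B) = (64.8 + 94.2) − 21.3 = 137.70 Gt C/yr.
Box B: F(B→C) = (137.70 + 99.3) − 98.9 = 138.10 Gt C/yr.
Box C: F(C→D) = (138.10 + 98.0) − 77.4 = 158.70 Gt C/yr.
Box D: F(D→E) = (158.70 + 115) − 96.7 = 177.00 Gt C/yr.
Box E: F(E→F) = (177.00 + 24.7) − 109 = 92.700 Gt C/yr.
Box F throughput = its input = 92.700 Gt C/yr; τ = 3100 / 92.700 = 33.44 yr.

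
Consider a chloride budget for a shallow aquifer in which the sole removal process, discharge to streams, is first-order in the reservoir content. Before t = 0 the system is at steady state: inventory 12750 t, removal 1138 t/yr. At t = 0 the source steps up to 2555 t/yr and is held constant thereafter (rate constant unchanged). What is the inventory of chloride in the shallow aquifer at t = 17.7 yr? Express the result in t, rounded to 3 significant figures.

25400 t

τ = M₀/F₀ = 12750/1138 = 11.20 yr; rate constant k = 1/τ.
New steady state M_∞ = F₁/k = F₁·τ = 2555 × 11.20 = 28626 t.
M(t) = M_∞ + (M₀ − M_∞)·e^(−t/τ); t/τ = 17.7/11.20 = 1.580, so e^(−t/τ) = 0.2060.
M(t) = 28626 − 15880 × 0.2060 = 25355 t.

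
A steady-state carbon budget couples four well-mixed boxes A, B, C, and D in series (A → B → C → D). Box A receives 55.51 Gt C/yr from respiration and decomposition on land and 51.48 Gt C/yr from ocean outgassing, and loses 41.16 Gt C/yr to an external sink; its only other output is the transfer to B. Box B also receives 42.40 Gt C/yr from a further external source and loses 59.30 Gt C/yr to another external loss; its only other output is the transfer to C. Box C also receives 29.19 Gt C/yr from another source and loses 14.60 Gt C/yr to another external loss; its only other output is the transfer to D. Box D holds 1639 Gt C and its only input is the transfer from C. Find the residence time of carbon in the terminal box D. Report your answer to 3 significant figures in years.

25.8 yr

Box A: F(A→B) = (55.51 + 51.48) − 41.16 = 65.830 Gt C/yr.
Box B: F(B→C) = (65.830 + 42.40) − 59.30 = 48.930 Gt C/yr.
Box C: F(C→D) = (48.930 + 29.19) − 14.60 = 63.520 Gt C/yr.
Box D throughput = its input = 63.520 Gt C/yr; τ = 1639 / 63.520 = 25.80 yr.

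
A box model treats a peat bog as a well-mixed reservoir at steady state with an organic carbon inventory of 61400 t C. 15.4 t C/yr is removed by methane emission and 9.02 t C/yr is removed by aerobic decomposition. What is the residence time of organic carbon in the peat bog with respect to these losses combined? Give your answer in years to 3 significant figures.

2510 yr

Total removal = 15.40 + 9.020 = 24.420 t C/yr.
τ = M / ΣF_out = 61400 / 24.420 = 2514 yr.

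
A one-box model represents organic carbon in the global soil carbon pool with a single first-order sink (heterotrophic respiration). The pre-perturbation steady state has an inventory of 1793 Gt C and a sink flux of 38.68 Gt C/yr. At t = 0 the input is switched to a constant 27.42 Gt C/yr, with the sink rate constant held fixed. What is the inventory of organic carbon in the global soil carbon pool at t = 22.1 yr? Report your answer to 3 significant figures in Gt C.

τ = M₀/F₀ = 1793/38.68 = 46.35 yr; rate constant k = 1/τ.
New steady state M_∞ = F₁/k = F₁·τ = 27.42 × 46.35 = 1271.0 Gt C.
M(t) = M_∞ + (M₀ − M_∞)·e^(−t/τ); t/τ = 22.1/46.35 = 0.4768, so e^(−t/τ) = 0.6208.
M(t) = 1271.0 + 522.0 × 0.6208 = 1595.1 Gt C.

1600 Gt C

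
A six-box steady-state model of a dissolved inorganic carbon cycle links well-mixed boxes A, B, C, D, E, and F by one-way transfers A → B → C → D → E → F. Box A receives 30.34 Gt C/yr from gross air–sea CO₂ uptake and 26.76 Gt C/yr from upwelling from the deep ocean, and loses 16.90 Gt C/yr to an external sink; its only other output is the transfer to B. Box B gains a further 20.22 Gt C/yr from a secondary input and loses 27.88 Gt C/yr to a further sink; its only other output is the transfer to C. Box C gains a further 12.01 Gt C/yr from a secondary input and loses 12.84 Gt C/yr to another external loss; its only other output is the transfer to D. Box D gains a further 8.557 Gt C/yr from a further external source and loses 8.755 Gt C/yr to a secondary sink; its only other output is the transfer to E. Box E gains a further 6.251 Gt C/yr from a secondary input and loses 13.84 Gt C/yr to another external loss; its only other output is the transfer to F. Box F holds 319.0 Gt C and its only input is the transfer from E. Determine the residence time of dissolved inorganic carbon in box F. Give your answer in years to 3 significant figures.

Box A: F(A→B) = (30.34 + 26.76) − 16.90 = 40.200 Gt C/yr.
Box B: F(B→C) = (40.200 + 20.22) − 27.88 = 32.540 Gt C/yr.
Box C: F(C→D) = (32.540 + 12.01) − 12.84 = 31.710 Gt C/yr.
Box D: F(D→E) = (31.710 + 8.557) − 8.755 = 31.512 Gt C/yr.
Box E: F(E→F) = (31.512 + 6.251) − 13.84 = 23.923 Gt C/yr.
Box F throughput = its input = 23.923 Gt C/yr; τ = 319.0 / 23.923 = 13.33 yr.

13.3 yr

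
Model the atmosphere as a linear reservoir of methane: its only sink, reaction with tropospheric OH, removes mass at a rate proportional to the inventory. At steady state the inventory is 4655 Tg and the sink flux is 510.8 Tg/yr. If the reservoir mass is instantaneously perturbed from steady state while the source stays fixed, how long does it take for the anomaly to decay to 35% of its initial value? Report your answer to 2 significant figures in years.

9.6 yr

For a linear reservoir the anomaly decays as exp(−t/τ) with τ = M/F = 4655/510.8 = 9.113 yr.
exp(−t/τ) = 0.35 ⇒ t = −τ ln(0.35) = 9.113 × 1.050 = 9.567 yr.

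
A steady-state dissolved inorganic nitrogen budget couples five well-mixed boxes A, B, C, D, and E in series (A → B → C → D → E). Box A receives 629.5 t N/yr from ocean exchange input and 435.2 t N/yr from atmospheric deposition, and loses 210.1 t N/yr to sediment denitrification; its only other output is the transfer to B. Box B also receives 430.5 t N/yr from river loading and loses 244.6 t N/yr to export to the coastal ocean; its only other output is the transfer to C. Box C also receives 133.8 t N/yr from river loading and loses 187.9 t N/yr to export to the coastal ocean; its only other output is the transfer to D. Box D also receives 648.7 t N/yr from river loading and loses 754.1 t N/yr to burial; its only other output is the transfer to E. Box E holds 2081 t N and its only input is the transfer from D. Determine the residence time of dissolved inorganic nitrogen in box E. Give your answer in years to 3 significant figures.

Box A: F(A→B) = (629.5 + 435.2) − 210.1 = 854.60 t N/yr.
Box B: F(B→C) = (854.60 + 430.5) − 244.6 = 1040.5 t N/yr.
Box C: F(C→D) = (1040.5 + 133.8) − 187.9 = 986.40 t N/yr.
Box D: F(D→E) = (986.40 + 648.7) − 754.1 = 881.00 t N/yr.
Box E throughput = its input = 881.00 t N/yr; τ = 2081 / 881.00 = 2.362 yr.

2.36 yr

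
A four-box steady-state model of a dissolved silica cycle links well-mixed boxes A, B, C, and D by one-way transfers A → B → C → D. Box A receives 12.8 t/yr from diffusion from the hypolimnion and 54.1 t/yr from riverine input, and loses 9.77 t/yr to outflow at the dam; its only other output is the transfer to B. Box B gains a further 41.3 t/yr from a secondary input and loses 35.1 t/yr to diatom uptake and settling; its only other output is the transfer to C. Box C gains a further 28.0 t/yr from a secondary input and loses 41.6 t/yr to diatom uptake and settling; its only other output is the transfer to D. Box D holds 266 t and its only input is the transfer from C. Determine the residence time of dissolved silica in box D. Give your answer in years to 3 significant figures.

5.35 yr

Box A: F(A→B) = (12.8 + 54.1) − 9.77 = 57.130 t/yr.
Box B: F(B→C) = (57.130 + 41.3) − 35.1 = 63.330 t/yr.
Box C: F(C→D) = (63.330 + 28.0) − 41.6 = 49.730 t/yr.
Box D throughput = its input = 49.730 t/yr; τ = 266 / 49.730 = 5.349 yr.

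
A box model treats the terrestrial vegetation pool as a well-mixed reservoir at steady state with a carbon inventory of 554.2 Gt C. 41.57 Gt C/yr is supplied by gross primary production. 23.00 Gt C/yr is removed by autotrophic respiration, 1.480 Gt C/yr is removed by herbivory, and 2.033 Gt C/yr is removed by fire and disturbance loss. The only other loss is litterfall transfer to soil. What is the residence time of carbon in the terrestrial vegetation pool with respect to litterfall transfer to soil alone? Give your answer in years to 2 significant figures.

37 yr

At steady state ΣF_in = ΣF_out.
ΣF_in = 41.570 Gt C/yr.
Litterfall transfer to soil flux = ΣF_in − (23.00 + 1.480 + 2.033) = 41.570 − 26.51 = 15.06 Gt C/yr.
τ = M / F = 554.2 / 15.06 = 36.81 yr.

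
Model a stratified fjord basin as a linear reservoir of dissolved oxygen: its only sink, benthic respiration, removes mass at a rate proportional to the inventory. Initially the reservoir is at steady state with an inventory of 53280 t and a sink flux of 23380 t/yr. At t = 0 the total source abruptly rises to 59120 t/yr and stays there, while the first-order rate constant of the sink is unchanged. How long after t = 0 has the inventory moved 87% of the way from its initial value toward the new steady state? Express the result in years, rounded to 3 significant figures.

4.65 yr

τ = M₀/F₀ = 53280/23380 = 2.279 yr.
The remaining gap fraction is e^(−t/τ); 87% covered ⇒ e^(−t/τ) = 0.130.
t = −τ ln(0.130) = 2.279 × 2.040 = 4.649 yr.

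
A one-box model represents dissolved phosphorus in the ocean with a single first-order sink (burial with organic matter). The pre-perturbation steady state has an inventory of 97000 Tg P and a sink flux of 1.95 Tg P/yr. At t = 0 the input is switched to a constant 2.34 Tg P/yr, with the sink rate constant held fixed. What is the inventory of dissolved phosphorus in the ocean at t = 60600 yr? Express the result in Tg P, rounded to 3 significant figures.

111000 Tg P

Residence time τ = M₀/F₀ = 49740 yr. The eventual steady state is M_∞ = M₀·(F₁/F₀) = 97000 × 2.34/1.95 = 116400 Tg P.
The anomaly ΔM(t) = M(t) − M_∞ decays as ΔM₀·e^(−t/τ) with ΔM₀ = 97000 − 116400 = −19400 Tg P.
At t = 60600 yr, e^(−t/τ) = e^(−1.218) = 0.2957, so ΔM = −5738 Tg P and M = 116400 − 5738 = 110660 Tg P.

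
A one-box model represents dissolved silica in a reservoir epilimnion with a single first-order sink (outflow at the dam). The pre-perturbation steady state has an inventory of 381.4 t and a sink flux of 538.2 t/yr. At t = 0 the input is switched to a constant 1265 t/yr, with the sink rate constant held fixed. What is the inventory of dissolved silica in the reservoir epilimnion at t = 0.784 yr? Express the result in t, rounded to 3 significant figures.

726 t

Residence time τ = M₀/F₀ = 0.7087 yr. The eventual steady state is M_∞ = M₀·(F₁/F₀) = 381.4 × 1265/538.2 = 896.45 t.
The anomaly ΔM(t) = M(t) − M_∞ decays as ΔM₀·e^(−t/τ) with ΔM₀ = 381.4 − 896.45 = −515.1 t.
At t = 0.784 yr, e^(−t/τ) = e^(−1.106) = 0.3308, so ΔM = −170.4 t and M = 896.45 − 170.4 = 726.09 t.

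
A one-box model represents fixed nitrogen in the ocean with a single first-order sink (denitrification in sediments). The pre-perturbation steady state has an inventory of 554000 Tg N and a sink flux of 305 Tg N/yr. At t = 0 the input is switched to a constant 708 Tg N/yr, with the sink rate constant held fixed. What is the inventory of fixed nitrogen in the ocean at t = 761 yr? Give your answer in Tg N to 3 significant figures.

Residence time τ = M₀/F₀ = 1816 yr. The eventual steady state is M_∞ = M₀·(F₁/F₀) = 554000 × 708/305 = 1.2860×10^6 Tg N.
The anomaly ΔM(t) = M(t) − M_∞ decays as ΔM₀·e^(−t/τ) with ΔM₀ = 554000 − 1.2860×10^6 = −732000 Tg N.
At t = 761 yr, e^(−t/τ) = e^(−0.4190) = 0.6577, so ΔM = −481500 Tg N and M = 1.2860×10^6 − 481500 = 804540 Tg N.

805000 Tg N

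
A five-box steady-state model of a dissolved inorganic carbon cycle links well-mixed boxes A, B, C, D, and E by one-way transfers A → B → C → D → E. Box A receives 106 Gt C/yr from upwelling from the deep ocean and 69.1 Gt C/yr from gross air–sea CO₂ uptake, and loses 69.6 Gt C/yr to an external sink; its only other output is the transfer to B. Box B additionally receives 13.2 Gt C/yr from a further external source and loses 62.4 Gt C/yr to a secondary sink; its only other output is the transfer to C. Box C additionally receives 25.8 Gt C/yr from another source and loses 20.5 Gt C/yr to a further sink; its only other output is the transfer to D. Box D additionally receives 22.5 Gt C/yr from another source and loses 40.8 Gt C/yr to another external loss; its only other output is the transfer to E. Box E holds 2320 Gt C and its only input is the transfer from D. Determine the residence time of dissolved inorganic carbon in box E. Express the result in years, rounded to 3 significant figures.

Box A: F(A→B) = (106 + 69.1) − 69.6 = 105.50 Gt C/yr.
Box B: F(B→C) = (105.50 + 13.2) − 62.4 = 56.300 Gt C/yr.
Box C: F(C→D) = (56.300 + 25.8) − 20.5 = 61.600 Gt C/yr.
Box D: F(D→E) = (61.600 + 22.5) − 40.8 = 43.300 Gt C/yr.
Box E throughput = its input = 43.300 Gt C/yr; τ = 2320 / 43.300 = 53.58 yr.

53.6 yr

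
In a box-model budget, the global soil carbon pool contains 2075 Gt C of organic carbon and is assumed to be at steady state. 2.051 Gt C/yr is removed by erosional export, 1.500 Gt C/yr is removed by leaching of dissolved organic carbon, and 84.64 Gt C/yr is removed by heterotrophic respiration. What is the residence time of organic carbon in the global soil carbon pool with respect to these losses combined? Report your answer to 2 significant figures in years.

24 yr

Total removal = 2.051 + 1.500 + 84.64 = 88.191 Gt C/yr.
τ = M / ΣF_out = 2075 / 88.191 = 23.53 yr.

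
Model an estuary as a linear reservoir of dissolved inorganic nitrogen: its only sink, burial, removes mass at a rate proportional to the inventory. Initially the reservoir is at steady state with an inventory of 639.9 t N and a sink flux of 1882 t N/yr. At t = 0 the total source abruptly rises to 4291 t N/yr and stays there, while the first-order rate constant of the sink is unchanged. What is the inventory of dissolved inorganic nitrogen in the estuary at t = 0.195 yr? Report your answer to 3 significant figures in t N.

The sink rate constant is k = F₀/M₀ = 1882/639.9 = 2.941 yr⁻¹.
Solving dM/dt = F₁ − kM with M(0) = M₀ gives M(t) = F₁/k + (M₀ − F₁/k)·e^(−kt).
F₁/k = 4291/2.941 = 1459.0 t N; kt = 2.941 × 0.195 = 0.5735, e^(−kt) = 0.5635.
M(0.195) = 1459.0 + (639.9 − 1459.0) × 0.5635 = 1459.0 − 461.6 = 997.40 t N.

997 t N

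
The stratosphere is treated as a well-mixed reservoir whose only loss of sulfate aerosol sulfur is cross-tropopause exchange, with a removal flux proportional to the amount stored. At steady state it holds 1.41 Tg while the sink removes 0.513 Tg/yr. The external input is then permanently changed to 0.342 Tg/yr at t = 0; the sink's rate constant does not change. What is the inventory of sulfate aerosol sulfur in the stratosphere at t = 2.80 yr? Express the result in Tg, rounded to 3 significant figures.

Residence time τ = M₀/F₀ = 2.749 yr. The eventual steady state is M_∞ = M₀·(F₁/F₀) = 1.41 × 0.342/0.513 = 0.94000 Tg.
The anomaly ΔM(t) = M(t) − M_∞ decays as ΔM₀·e^(−t/τ) with ΔM₀ = 1.41 − 0.94000 = 0.4700 Tg.
At t = 2.80 yr, e^(−t/τ) = e^(−1.019) = 0.3611, so ΔM = 0.1697 Tg and M = 0.94000 + 0.1697 = 1.1097 Tg.

1.11 Tg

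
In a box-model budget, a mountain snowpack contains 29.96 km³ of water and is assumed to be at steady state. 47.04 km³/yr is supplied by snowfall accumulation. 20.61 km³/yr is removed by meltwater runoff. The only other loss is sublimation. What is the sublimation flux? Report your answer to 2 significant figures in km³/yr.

At steady state ΣF_in = ΣF_out.
ΣF_in = 47.040 km³/yr.
Sublimation flux = ΣF_in − (20.61) = 47.040 − 20.61 = 26.43 km³/yr.

26 km³/yr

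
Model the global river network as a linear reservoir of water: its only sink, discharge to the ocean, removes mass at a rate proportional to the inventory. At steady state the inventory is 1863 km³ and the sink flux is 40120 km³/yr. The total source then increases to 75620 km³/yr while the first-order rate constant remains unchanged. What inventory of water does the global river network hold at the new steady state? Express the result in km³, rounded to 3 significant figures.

Rate constant k = F/M = 40120 / 1863 = 21.54 yr⁻¹.
At the new steady state, source = k·M_new ⇒ M_new = 75620 / 21.54 = 3511 km³.
(Equivalently M_new = M × F_new/F_old = 1863 × 75620/40120.)

3510 km³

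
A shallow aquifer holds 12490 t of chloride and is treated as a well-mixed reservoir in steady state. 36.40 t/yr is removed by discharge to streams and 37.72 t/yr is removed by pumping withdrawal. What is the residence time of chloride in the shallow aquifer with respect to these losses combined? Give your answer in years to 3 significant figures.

169 yr

Total removal = 36.40 + 37.72 = 74.120 t/yr.
τ = M / ΣF_out = 12490 / 74.120 = 168.5 yr.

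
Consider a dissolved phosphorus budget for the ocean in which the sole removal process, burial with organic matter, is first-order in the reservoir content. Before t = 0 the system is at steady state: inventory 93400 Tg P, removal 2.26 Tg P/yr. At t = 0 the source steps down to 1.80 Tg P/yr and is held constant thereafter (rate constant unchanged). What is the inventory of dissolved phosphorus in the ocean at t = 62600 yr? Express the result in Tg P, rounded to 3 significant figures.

Residence time τ = M₀/F₀ = 41330 yr. The eventual steady state is M_∞ = M₀·(F₁/F₀) = 93400 × 1.80/2.26 = 74389 Tg P.
The anomaly ΔM(t) = M(t) − M_∞ decays as ΔM₀·e^(−t/τ) with ΔM₀ = 93400 − 74389 = 19010 Tg P.
At t = 62600 yr, e^(−t/τ) = e^(−1.515) = 0.2199, so ΔM = 4180 Tg P and M = 74389 + 4180 = 78569 Tg P.

78600 Tg P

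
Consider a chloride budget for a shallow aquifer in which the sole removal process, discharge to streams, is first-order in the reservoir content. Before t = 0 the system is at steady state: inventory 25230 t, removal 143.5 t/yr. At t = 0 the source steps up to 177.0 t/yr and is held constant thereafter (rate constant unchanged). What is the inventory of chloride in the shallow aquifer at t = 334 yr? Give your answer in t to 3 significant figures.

τ = M₀/F₀ = 25230/143.5 = 175.8 yr; rate constant k = 1/τ.
New steady state M_∞ = F₁/k = F₁·τ = 177.0 × 175.8 = 31120 t.
M(t) = M_∞ + (M₀ − M_∞)·e^(−t/τ); t/τ = 334/175.8 = 1.900, so e^(−t/τ) = 0.1496.
M(t) = 31120 − 5890 × 0.1496 = 30239 t.

30200 t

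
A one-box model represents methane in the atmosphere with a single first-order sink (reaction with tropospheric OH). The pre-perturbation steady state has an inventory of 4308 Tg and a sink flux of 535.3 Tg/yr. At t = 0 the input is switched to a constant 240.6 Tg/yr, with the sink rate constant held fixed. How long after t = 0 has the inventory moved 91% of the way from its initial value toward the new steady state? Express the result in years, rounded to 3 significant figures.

τ = M₀/F₀ = 4308/535.3 = 8.048 yr.
The remaining gap fraction is e^(−t/τ); 91% covered ⇒ e^(−t/τ) = 0.0900.
t = −τ ln(0.0900) = 8.048 × 2.408 = 19.38 yr.

19.4 yr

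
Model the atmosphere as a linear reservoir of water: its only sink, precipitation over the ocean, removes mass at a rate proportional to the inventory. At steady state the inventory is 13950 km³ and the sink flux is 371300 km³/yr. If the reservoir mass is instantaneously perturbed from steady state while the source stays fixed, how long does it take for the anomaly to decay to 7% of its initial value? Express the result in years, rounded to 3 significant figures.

0.0999 yr

For a linear reservoir the anomaly decays as exp(−t/τ) with τ = M/F = 13950/371300 = 0.03757 yr.
exp(−t/τ) = 0.07 ⇒ t = −τ ln(0.07) = 0.03757 × 2.659 = 0.09991 yr.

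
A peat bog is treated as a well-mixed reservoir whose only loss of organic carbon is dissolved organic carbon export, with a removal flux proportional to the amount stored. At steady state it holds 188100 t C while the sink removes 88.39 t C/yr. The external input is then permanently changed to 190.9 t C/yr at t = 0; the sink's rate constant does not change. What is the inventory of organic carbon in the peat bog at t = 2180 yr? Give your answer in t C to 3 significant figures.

328000 t C

Residence time τ = M₀/F₀ = 2128 yr. The eventual steady state is M_∞ = M₀·(F₁/F₀) = 188100 × 190.9/88.39 = 406250 t C.
The anomaly ΔM(t) = M(t) − M_∞ decays as ΔM₀·e^(−t/τ) with ΔM₀ = 188100 − 406250 = −218100 t C.
At t = 2180 yr, e^(−t/τ) = e^(−1.024) = 0.3590, so ΔM = −78320 t C and M = 406250 − 78320 = 327930 t C.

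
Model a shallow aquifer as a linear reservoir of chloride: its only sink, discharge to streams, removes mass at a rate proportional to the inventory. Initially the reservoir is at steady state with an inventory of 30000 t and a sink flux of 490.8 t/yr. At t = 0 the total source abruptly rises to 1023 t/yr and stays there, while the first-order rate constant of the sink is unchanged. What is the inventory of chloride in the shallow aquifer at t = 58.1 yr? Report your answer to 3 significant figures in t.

Residence time τ = M₀/F₀ = 61.12 yr. The eventual steady state is M_∞ = M₀·(F₁/F₀) = 30000 × 1023/490.8 = 62531 t.
The anomaly ΔM(t) = M(t) − M_∞ decays as ΔM₀·e^(−t/τ) with ΔM₀ = 30000 − 62531 = −32530 t.
At t = 58.1 yr, e^(−t/τ) = e^(−0.9505) = 0.3865, so ΔM = −12570 t and M = 62531 − 12570 = 49956 t.

50000 t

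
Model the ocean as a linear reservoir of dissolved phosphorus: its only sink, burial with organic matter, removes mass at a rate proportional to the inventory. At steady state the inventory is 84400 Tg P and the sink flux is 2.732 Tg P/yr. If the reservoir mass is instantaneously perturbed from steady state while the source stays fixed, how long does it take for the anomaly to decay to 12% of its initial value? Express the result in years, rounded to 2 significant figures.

For a linear reservoir the anomaly decays as exp(−t/τ) with τ = M/F = 84400/2.732 = 30890 yr.
exp(−t/τ) = 0.12 ⇒ t = −τ ln(0.12) = 30890 × 2.120 = 65500 yr.

66000 yr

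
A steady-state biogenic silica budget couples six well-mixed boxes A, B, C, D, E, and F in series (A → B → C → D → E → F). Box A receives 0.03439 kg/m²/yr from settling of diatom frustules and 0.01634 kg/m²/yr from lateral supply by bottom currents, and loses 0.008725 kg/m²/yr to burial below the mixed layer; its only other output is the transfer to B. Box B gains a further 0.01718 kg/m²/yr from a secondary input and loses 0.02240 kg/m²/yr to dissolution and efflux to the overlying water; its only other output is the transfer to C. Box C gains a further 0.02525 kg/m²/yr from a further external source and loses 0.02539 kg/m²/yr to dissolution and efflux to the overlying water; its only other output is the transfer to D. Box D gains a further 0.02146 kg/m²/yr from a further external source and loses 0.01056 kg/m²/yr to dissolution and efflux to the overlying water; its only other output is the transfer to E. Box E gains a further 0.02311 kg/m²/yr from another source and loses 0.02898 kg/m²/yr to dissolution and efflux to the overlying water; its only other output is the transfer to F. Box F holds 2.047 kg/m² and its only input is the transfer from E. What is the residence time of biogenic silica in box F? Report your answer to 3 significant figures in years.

Box A: F(A→B) = (0.03439 + 0.01634) − 0.008725 = 0.042005 kg/m²/yr.
Box B: F(B→C) = (0.042005 + 0.01718) − 0.02240 = 0.036785 kg/m²/yr.
Box C: F(C→D) = (0.036785 + 0.02525) − 0.02539 = 0.036645 kg/m²/yr.
Box D: F(D→E) = (0.036645 + 0.02146) − 0.01056 = 0.047545 kg/m²/yr.
Box E: F(E→F) = (0.047545 + 0.02311) − 0.02898 = 0.041675 kg/m²/yr.
Box F throughput = its input = 0.041675 kg/m²/yr; τ = 2.047 / 0.041675 = 49.12 yr.

49.1 yr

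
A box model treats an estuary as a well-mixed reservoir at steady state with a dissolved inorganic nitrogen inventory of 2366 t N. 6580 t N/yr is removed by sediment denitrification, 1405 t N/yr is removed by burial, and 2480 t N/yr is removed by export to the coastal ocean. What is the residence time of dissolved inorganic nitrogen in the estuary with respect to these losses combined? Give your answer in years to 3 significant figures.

Total removal = 6580 + 1405 + 2480 = 10465 t N/yr.
τ = M / ΣF_out = 2366 / 10465 = 0.2261 yr.

0.226 yr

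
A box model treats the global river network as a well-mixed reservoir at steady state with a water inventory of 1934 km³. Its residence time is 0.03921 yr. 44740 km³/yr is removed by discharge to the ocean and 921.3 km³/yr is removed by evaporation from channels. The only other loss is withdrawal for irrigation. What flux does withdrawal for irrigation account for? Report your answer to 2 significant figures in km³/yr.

3700 km³/yr

Total removal F = M/τ = 1934 / 0.03921 = 49320 km³/yr.
Withdrawal for irrigation = F − (44740 + 921.3) = 49320 − 45660 = 3663 km³/yr.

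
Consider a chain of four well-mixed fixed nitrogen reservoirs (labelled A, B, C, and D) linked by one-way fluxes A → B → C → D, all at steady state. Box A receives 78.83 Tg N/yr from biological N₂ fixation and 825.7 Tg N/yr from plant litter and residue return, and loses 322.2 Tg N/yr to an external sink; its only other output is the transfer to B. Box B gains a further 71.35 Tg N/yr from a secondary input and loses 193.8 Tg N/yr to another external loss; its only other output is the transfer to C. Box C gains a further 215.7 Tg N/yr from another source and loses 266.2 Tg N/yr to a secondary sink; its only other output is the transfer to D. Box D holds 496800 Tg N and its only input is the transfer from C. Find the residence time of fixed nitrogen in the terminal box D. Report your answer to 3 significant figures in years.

1210 yr

Box A: F(A→B) = (78.83 + 825.7) − 322.2 = 582.33 Tg N/yr.
Box B: F(B→C) = (582.33 + 71.35) − 193.8 = 459.88 Tg N/yr.
Box C: F(C→D) = (459.88 + 215.7) − 266.2 = 409.38 Tg N/yr.
Box D throughput = its input = 409.38 Tg N/yr; τ = 496800 / 409.38 = 1214 yr.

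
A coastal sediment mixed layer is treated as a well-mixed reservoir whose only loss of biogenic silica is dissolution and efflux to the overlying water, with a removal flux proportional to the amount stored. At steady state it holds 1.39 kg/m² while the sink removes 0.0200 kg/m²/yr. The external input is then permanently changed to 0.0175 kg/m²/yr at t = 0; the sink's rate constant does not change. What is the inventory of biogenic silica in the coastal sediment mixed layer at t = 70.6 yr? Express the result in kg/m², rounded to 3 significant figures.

1.28 kg/m²

τ = M₀/F₀ = 1.39/0.0200 = 69.50 yr; rate constant k = 1/τ.
New steady state M_∞ = F₁/k = F₁·τ = 0.0175 × 69.50 = 1.2163 kg/m².
M(t) = M_∞ + (M₀ − M_∞)·e^(−t/τ); t/τ = 70.6/69.50 = 1.016, so e^(−t/τ) = 0.3621.
M(t) = 1.2163 + 0.1737 × 0.3621 = 1.2792 kg/m².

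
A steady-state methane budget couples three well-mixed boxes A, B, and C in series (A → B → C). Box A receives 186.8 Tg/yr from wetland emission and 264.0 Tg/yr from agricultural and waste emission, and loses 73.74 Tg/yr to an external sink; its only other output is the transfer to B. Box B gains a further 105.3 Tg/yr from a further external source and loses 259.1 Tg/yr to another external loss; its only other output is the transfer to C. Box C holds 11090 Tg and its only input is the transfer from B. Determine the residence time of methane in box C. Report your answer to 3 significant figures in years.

Box A: F(A→B) = (186.8 + 264.0) − 73.74 = 377.06 Tg/yr.
Box B: F(B→C) = (377.06 + 105.3) − 259.1 = 223.26 Tg/yr.
Box C throughput = its input = 223.26 Tg/yr; τ = 11090 / 223.26 = 49.67 yr.

49.7 yr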